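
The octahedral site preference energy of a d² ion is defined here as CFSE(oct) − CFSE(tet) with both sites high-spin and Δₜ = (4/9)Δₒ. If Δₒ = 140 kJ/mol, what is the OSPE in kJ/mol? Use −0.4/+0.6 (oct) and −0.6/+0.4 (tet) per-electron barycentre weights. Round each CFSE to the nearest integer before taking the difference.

In an octahedral site d² (HS) is t2g^2 e_g^0, giving CFSE(oct) = -0.8Δₒ = -112 kJ/mol.
Tetrahedral: e^2 t2^0, CFSE = 2(−0.6) + 0(+0.4) = -1.2Δₜ = -1.2 × (4/9) × 140 = -75 kJ/mol.
OSPE = -112 − (-75) = -37 kJ/mol.

-37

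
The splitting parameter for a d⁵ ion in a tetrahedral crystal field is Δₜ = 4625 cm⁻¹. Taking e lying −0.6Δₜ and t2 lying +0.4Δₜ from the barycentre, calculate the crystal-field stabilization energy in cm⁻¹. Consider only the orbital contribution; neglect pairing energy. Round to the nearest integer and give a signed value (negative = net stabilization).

Tetrahedral splitting is small, so the complex is high-spin.
Configuration: e^2 t2^3.
CFSE(orbital) = 2×(-0.6Δₜ) + 3×(0.4Δₜ) = 0.0Δₜ; with Δₜ = 4625 cm⁻¹ that is 0 cm⁻¹.

0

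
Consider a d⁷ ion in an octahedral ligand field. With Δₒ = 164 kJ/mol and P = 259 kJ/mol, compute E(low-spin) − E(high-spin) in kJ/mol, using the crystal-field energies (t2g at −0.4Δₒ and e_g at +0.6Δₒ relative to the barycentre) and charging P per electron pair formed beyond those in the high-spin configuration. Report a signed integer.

High-spin: t2g^5 e_g^2, CFSE = -0.8Δₒ = -131 kJ/mol.
Low-spin: t2g^6 e_g^1, orbital CFSE = -1.8Δₒ = -295 kJ/mol; plus 1 excess pair × P = +259 kJ/mol; total -36 kJ/mol.
Thus E(LS) − E(HS) = 95 kJ/mol.

95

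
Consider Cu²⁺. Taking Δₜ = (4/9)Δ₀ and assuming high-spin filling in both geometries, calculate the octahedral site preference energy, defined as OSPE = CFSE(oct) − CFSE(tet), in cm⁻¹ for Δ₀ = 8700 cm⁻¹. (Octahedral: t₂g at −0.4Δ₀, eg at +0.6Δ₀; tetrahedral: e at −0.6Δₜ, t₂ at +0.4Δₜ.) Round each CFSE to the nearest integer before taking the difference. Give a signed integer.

-3673

Cu is in group 11, so Cu²⁺ is d⁹ (11 − 2 = 9).
Octahedral (high-spin): t₂g⁶ eg³, CFSE = 6(−0.4) + 3(+0.6) = -0.6Δ₀ = -0.6 × 8700 = -5220 cm⁻¹.
In a tetrahedral site the filling is e⁴ t₂⁵: CFSE(tet) = -0.4Δₜ = -0.4 × (4/9)(8700) = -1547 cm⁻¹.
OSPE = CFSE(oct) − CFSE(tet) = -5220 − (-1547) = -3673 cm⁻¹.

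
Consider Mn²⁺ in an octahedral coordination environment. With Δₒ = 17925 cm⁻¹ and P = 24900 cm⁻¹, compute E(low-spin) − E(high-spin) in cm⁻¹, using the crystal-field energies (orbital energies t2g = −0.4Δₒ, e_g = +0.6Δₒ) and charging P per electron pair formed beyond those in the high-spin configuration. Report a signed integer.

Mn is in group 7, so Mn²⁺ is d⁵ (7 − 2 = 5).
High-spin d⁵ fills as t2g^3 e_g^2 with CFSE 3(−0.4) + 2(+0.6) = 0.0Δₒ = 0 cm⁻¹.
Low-spin t2g^5 e_g^0 gives -2.0Δₒ = -35850 cm⁻¹, but forming 2 extra pairs costs 2P = 49800 cm⁻¹, so E(LS) = -35850 + 49800 = 13950 cm⁻¹.
Thus E(LS) − E(HS) = 13950 cm⁻¹.

13950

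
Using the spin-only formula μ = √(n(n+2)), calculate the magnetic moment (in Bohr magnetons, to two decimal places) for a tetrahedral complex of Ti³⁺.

1.73 Bohr magnetons

Ti is in group 4, so Ti³⁺ is d¹ (4 − 3 = 1).
Tetrahedral splitting is small, so the complex is high-spin.
Configuration: e^1 t2^0 → 1 unpaired electron.
μ(spin-only) = √[1(1+2)] = √3 ≈ 1.73 Bohr magnetons.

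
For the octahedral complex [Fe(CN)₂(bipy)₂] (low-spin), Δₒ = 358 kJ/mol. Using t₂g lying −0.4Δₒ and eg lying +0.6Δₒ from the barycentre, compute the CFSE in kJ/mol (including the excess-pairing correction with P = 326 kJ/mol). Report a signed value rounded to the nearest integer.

Ligand charges: 2×(-1) from CN⁻ and 2×(+0) from bipy sum to -2; with overall charge +0, Fe is +2.
Fe sits in group 8; removing 2 electrons leaves Fe²⁺ with 8 − 2 = 6 d electrons.
Electron filling gives t₂g⁶ eg⁰.
Orbital CFSE = 6(-0.4) + 0(0.6) = -2.4Δₒ = -2.4 × 358 = -859 kJ/mol.
Relative to high-spin t₂g⁴ eg² (1 paired), the low-spin configuration has 2 additional pairs, contributing +2 × 326 = +652 kJ/mol.
Overall CFSE = -859 + 652 = -207 kJ/mol.

-207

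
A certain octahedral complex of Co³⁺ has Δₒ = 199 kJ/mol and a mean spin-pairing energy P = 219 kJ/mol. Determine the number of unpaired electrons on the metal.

4

Co sits in group 9; removing 3 electrons leaves Co³⁺ with 9 − 3 = 6 d electrons.
Δₒ < P, so pairing is avoided: the ground state is high-spin.
That gives t2g^4 e_g^2.
Unpaired electrons: 4.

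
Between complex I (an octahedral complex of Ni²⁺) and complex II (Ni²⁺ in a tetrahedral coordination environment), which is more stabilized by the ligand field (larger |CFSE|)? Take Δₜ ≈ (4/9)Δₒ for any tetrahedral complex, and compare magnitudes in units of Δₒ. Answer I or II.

I: Group 10 minus oxidation state +2 gives a d⁸ configuration for Ni²⁺; t2g^6 e_g^2, CFSE = -1.2Δₒ.
II: Ni sits in group 10; removing 2 electrons leaves Ni²⁺ with 10 − 2 = 8 d electrons; Tetrahedral splitting is small, so the complex is high-spin; e⁴ t₂⁴, CFSE = -0.8Δₜ ≈ -0.36Δₒ.
So I has the larger |CFSE|.

I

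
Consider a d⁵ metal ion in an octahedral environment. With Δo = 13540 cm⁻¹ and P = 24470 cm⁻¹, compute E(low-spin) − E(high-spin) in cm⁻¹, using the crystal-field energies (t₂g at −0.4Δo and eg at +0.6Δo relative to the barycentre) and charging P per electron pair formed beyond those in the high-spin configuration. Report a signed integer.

21860

In the high-spin limit (t₂g³ eg²) the orbital term is 0.0Δo = 0 cm⁻¹, with no excess pairing.
Low-spin: t₂g⁵ eg⁰, orbital CFSE = -2.0Δo = -27080 cm⁻¹; plus 2 excess pairs × P = +48940 cm⁻¹; total 21860 cm⁻¹.
The difference is 21860 − (0) = 21860 cm⁻¹, so high-spin lies lower.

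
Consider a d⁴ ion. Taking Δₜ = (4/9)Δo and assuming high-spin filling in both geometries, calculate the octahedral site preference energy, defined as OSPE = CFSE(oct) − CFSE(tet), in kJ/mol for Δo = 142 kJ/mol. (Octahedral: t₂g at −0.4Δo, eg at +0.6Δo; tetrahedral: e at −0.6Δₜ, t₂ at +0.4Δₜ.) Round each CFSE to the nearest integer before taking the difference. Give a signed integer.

Octahedral high-spin t₂g³ eg¹: CFSE = -0.6 × 142 = -85 kJ/mol.
In a tetrahedral site the filling is e² t₂²: CFSE(tet) = -0.4Δₜ = -0.4 × (4/9)(142) = -25 kJ/mol.
OSPE = -85 − (-25) = -60 kJ/mol.

-60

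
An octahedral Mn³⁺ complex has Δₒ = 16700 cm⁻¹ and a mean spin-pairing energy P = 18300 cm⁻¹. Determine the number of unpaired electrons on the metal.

Mn sits in group 7; removing 3 electrons leaves Mn³⁺ with 7 − 3 = 4 d electrons.
Since Δₒ = 16700 cm⁻¹ < P = 18300 cm⁻¹, the complex adopts the high-spin configuration.
That gives t₂g³ eg¹.
Unpaired electrons: 4.

4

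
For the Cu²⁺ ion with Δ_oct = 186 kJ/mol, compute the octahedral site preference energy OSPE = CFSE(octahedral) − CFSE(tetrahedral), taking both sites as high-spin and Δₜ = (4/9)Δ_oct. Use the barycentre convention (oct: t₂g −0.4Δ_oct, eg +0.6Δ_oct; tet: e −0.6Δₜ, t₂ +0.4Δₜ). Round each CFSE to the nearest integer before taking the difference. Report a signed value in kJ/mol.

-79

Group 11 minus oxidation state +2 gives a d⁹ configuration for Cu²⁺.
Octahedral high-spin t2g^6 e_g^3: CFSE = -0.6 × 186 = -112 kJ/mol.
Tetrahedral: e^4 t2^5, CFSE = 4(−0.6) + 5(+0.4) = -0.4Δₜ = -0.4 × (4/9) × 186 = -33 kJ/mol.
OSPE = CFSE(oct) − CFSE(tet) = -112 − (-33) = -79 kJ/mol.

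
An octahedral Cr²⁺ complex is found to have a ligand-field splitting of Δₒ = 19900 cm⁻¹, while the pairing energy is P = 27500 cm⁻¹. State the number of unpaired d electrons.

Group 6 minus oxidation state +2 gives a d⁴ configuration for Cr²⁺.
Δₒ < P, so pairing is avoided: the ground state is high-spin.
That gives t₂g³ eg¹.
Unpaired electrons: 4.

4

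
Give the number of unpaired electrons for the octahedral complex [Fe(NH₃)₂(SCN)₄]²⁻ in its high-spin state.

Ligand charges: 2×(+0) from NH₃ and 4×(-1) from SCN⁻ sum to -4; with overall charge -2, Fe is +2.
Fe²⁺: group 8, so d-count = 8 − 2 = 6.
Configuration: t₂g⁴ eg², giving 4 unpaired electrons.

4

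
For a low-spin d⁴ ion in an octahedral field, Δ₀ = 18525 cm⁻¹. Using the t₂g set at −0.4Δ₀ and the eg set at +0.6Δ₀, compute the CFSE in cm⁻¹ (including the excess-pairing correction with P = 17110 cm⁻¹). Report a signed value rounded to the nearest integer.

-12530

Electron filling gives t₂g⁴ eg⁰.
CFSE(orbital) = 4×(-0.4Δ₀) + 0×(0.6Δ₀) = -1.6Δ₀; with Δ₀ = 18525 cm⁻¹ that is -29640 cm⁻¹.
Pairing penalty: 1 pair vs 0 in the high-spin reference → 1 extra × P = 17110 cm⁻¹.
Combining: -29640 + 17110 = -12530 cm⁻¹.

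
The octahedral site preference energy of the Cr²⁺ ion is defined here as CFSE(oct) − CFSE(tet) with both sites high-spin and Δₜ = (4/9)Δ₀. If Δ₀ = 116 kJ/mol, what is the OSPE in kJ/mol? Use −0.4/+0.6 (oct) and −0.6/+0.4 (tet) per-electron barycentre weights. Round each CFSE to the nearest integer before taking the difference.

Group 6 minus oxidation state +2 gives a d⁴ configuration for Cr²⁺.
In an octahedral site d⁴ (HS) is t₂g³ eg¹, giving CFSE(oct) = -0.6Δ₀ = -70 kJ/mol.
Tetrahedral e² t₂² gives -0.4Δₜ = -0.4 × (4/9) × 116 = -21 kJ/mol.
OSPE = CFSE(oct) − CFSE(tet) = -70 − (-21) = -49 kJ/mol.

-49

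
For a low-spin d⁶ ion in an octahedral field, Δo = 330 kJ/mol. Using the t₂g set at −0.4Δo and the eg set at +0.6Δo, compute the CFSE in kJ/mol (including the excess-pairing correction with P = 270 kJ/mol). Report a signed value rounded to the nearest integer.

-252

Electron filling gives t₂g⁶ eg⁰.
The orbital stabilization is -2.4Δo = -2.4 × 330 = -792 kJ/mol.
Pairing penalty: 3 pairs vs 1 in the high-spin reference → 2 extra × P = 540 kJ/mol.
Overall CFSE = -792 + 540 = -252 kJ/mol.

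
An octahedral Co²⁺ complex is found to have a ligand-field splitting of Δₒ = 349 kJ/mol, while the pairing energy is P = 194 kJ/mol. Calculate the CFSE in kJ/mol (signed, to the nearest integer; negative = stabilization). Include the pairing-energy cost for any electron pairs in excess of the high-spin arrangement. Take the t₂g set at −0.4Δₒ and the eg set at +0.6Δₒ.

-434

Co²⁺: group 9, so d-count = 9 − 2 = 7.
Since Δₒ = 349 kJ/mol > P = 194 kJ/mol, the complex adopts the low-spin configuration.
Configuration: t₂g⁶ eg¹.
Orbital CFSE = -1.8Δₒ = -1.8 × 349 = -628 kJ/mol.
Excess pairs vs high-spin: 3 − 2 = 1; pairing cost = +194 kJ/mol.
Net CFSE = -628 + 194 = -434 kJ/mol.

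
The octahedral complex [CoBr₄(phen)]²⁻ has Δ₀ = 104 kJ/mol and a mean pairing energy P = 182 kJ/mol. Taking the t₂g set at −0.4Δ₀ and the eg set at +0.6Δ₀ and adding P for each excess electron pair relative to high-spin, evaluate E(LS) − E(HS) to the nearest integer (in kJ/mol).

Ligand charges: 4×(-1) from Br⁻ and 1×(+0) from phen sum to -4; with overall charge -2, Co is +2.
Group 9 minus oxidation state +2 gives a d⁷ configuration for Co²⁺.
In the high-spin limit (t₂g⁵ eg²) the orbital term is -0.8Δ₀ = -83 kJ/mol, with no excess pairing.
Low-spin t₂g⁶ eg¹ gives -1.8Δ₀ = -187 kJ/mol, but forming 1 extra pair costs 1P = 182 kJ/mol, so E(LS) = -187 + 182 = -5 kJ/mol.
Thus E(LS) − E(HS) = 78 kJ/mol.

78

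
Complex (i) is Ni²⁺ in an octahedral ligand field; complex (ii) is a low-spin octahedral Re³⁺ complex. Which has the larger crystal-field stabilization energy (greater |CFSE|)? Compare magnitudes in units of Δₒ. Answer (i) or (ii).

(ii)

(i): Group 10 minus oxidation state +2 gives a d⁸ configuration for Ni²⁺; For octahedral d⁸ the high- and low-spin configurations coincide; t₂g⁶ eg², CFSE = -1.2Δₒ.
(ii): Re is in group 7, so Re³⁺ is d⁴ (7 − 3 = 4); t₂g⁴ eg⁰, CFSE = -1.6Δₒ.
So (ii) has the larger |CFSE|.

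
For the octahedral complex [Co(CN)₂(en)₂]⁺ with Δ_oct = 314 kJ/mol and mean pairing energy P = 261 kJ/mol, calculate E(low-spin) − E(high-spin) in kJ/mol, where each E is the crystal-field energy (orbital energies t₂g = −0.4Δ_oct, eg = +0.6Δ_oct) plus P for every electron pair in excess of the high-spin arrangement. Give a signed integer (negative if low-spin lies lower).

-106

Ligand charges: 2×(-1) from CN⁻ and 2×(+0) from en sum to -2; with overall charge +1, Co is +3.
Co³⁺: group 9, so d-count = 9 − 3 = 6.
High-spin: t₂g⁴ eg², CFSE = -0.4Δ_oct = -126 kJ/mol.
For low-spin the configuration is t₂g⁶ eg⁰: orbital energy -2.4 × 314 = -754 kJ/mol, and 2 additional pairs relative to high-spin add 522 kJ/mol, giving -232 kJ/mol.
E(LS) − E(HS) = -232 − (-126) = -106 kJ/mol.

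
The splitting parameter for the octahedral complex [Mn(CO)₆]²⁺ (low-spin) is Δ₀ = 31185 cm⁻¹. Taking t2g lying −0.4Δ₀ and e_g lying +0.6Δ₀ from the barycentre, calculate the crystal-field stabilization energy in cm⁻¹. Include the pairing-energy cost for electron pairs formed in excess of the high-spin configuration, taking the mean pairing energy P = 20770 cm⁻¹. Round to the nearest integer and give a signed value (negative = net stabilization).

CO is neutral, so the +2 overall charge sits on Mn: oxidation state +2.
Mn²⁺: group 7, so d-count = 7 − 2 = 5.
The d⁵ electrons fill as t2g^5 e_g^0.
Orbital CFSE = 5(-0.4) + 0(0.6) = -2.0Δ₀ = -2.0 × 31185 = -62370 cm⁻¹.
Pairing penalty: 2 pairs vs 0 in the high-spin reference → 2 extra × P = 41540 cm⁻¹.
Combining: -62370 + 41540 = -20830 cm⁻¹.

-20830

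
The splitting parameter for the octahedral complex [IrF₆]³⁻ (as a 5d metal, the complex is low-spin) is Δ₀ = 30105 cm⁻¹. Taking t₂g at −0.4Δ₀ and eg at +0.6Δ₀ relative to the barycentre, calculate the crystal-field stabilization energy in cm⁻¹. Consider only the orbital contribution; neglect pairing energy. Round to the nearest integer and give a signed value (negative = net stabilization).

Each F⁻ contributes -1; 6 × (-1) = -6. With overall charge -3, Ir is in the +3 oxidation state.
Ir³⁺: group 9, so d-count = 9 − 3 = 6.
Configuration: t₂g⁶ eg⁰.
The orbital stabilization is -2.4Δ₀ = -2.4 × 30105 = -72252 cm⁻¹.

-72252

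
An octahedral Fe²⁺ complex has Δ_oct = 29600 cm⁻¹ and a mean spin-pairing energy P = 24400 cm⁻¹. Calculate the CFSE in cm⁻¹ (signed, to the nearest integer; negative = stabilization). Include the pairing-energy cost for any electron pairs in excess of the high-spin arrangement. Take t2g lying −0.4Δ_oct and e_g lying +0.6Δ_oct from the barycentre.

-22240

Fe²⁺: group 8, so d-count = 8 − 2 = 6.
With Δ_oct > P the complex is low-spin.
Filling d⁶ accordingly: t2g^6 e_g^0.
Orbital CFSE = -2.4Δ_oct = -2.4 × 29600 = -71040 cm⁻¹.
Excess pairs vs high-spin: 3 − 1 = 2; pairing cost = +48800 cm⁻¹.
Net CFSE = -71040 + 48800 = -22240 cm⁻¹.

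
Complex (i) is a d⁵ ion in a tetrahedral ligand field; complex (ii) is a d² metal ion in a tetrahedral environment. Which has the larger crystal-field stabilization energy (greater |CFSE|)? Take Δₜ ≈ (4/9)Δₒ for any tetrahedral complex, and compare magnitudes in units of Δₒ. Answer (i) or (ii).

(i): With tetrahedral geometry the complex is necessarily high-spin; e^2 t2^3, CFSE = 0.0Δₜ ≈ 0.00Δₒ.
(ii): Tetrahedral fields are weak (Δₜ ≈ 4/9 Δₒ), so electrons fill high-spin; e² t₂⁰, CFSE = -1.2Δₜ ≈ -0.53Δₒ.
So (ii) has the larger |CFSE|.

(ii)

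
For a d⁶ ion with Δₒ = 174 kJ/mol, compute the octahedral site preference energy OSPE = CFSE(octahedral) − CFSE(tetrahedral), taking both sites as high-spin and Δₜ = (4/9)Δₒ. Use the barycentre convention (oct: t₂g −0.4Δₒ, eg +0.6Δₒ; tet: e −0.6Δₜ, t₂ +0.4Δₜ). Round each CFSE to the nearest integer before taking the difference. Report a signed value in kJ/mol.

In an octahedral site d⁶ (HS) is t₂g⁴ eg², giving CFSE(oct) = -0.4Δₒ = -70 kJ/mol.
Tetrahedral: e³ t₂³, CFSE = 3(−0.6) + 3(+0.4) = -0.6Δₜ = -0.6 × (4/9) × 174 = -46 kJ/mol.
Subtracting, OSPE = -70 − (-46) = -24 kJ/mol.

-24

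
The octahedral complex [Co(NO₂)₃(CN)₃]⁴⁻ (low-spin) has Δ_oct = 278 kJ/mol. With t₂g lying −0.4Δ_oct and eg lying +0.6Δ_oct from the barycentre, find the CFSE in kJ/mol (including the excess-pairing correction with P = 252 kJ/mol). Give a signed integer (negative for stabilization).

-248

Ligand charges: 3×(-1) from NO₂⁻ and 3×(-1) from CN⁻ sum to -6; with overall charge -4, Co is +2.
Co²⁺: group 9, so d-count = 9 − 2 = 7.
Configuration: t₂g⁶ eg¹.
Orbital CFSE = 6(-0.4) + 1(0.6) = -1.8Δ_oct = -1.8 × 278 = -500 kJ/mol.
High-spin d⁷ would be t₂g⁵ eg² with 2 pairs; low-spin has 3, so 1 excess pair costs +1P = +252 kJ/mol.
Overall CFSE = -500 + 252 = -248 kJ/mol.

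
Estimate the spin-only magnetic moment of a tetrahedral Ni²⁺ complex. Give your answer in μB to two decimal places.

Ni sits in group 10; removing 2 electrons leaves Ni²⁺ with 10 − 2 = 8 d electrons.
Tetrahedral fields are weak (Δₜ ≈ 4/9 Δₒ), so electrons fill high-spin.
Configuration: e⁴ t₂⁴ → 2 unpaired electrons.
μ(spin-only) = √[2(2+2)] = √8 ≈ 2.83 μB.

2.83 μB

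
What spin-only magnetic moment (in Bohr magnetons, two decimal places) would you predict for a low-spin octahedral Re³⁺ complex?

Re³⁺: group 7, so d-count = 7 − 3 = 4.
Configuration: t2g^4 e_g^0 → 2 unpaired electrons.
μ(spin-only) = √[2(2+2)] = √8 ≈ 2.83 Bohr magnetons.

2.83 Bohr magnetons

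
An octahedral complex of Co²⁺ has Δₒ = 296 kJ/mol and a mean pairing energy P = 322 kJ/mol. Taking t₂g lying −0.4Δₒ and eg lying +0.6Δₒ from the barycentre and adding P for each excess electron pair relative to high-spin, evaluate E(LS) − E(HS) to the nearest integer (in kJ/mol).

Co²⁺: group 9, so d-count = 9 − 2 = 7.
High-spin d⁷ fills as t₂g⁵ eg² with CFSE 5(−0.4) + 2(+0.6) = -0.8Δₒ = -237 kJ/mol.
Low-spin: t₂g⁶ eg¹, orbital CFSE = -1.8Δₒ = -533 kJ/mol; plus 1 excess pair × P = +322 kJ/mol; total -211 kJ/mol.
The difference is -211 − (-237) = 26 kJ/mol, so high-spin lies lower.

26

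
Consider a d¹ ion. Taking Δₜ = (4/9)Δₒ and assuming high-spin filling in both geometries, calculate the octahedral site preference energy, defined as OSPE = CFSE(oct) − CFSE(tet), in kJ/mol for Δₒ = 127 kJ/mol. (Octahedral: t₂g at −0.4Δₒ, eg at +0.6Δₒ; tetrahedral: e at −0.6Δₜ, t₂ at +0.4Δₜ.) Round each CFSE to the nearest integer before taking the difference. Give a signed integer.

Octahedral high-spin t₂g¹ eg⁰: CFSE = -0.4 × 127 = -51 kJ/mol.
Tetrahedral: e¹ t₂⁰, CFSE = 1(−0.6) + 0(+0.4) = -0.6Δₜ = -0.6 × (4/9) × 127 = -34 kJ/mol.
OSPE = CFSE(oct) − CFSE(tet) = -51 − (-34) = -17 kJ/mol.

-17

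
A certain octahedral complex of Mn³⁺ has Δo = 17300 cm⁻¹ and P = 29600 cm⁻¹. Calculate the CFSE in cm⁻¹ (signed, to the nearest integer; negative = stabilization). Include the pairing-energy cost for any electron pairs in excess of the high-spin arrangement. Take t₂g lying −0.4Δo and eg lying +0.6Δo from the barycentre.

Mn³⁺: group 7, so d-count = 7 − 3 = 4.
Since Δo = 17300 cm⁻¹ < P = 29600 cm⁻¹, the complex adopts the high-spin configuration.
Configuration: t₂g³ eg¹.
Orbital CFSE = -0.6Δo = -0.6 × 17300 = -10380 cm⁻¹.
High-spin has no excess pairs, so no pairing correction applies.

-10380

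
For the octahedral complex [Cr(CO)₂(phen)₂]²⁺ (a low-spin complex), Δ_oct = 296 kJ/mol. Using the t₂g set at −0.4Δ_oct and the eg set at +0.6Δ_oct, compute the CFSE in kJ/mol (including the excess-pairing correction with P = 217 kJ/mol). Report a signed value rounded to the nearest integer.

-257

Ligand charges: 2×(+0) from CO and 2×(+0) from phen sum to +0; with overall charge +2, Cr is +2.
Cr sits in group 6; removing 2 electrons leaves Cr²⁺ with 6 − 2 = 4 d electrons.
The d⁴ electrons fill as t₂g⁴ eg⁰.
The orbital stabilization is -1.6Δ_oct = -1.6 × 296 = -474 kJ/mol.
Relative to high-spin t₂g³ eg¹ (0 paired), the low-spin configuration has 1 additional pair, contributing +1 × 217 = +217 kJ/mol.
Combining: -474 + 217 = -257 kJ/mol.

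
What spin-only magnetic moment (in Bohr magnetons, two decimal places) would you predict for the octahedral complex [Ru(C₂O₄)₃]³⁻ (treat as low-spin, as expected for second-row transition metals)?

1.73 Bohr magnetons

Each C₂O₄²⁻ contributes -2; 3 × (-2) = -6. With overall charge -3, Ru is in the +3 oxidation state.
Ru is in group 8, so Ru³⁺ is d⁵ (8 − 3 = 5).
Configuration: t2g^5 e_g^0 → 1 unpaired electron.
μ(spin-only) = √[1(1+2)] = √3 ≈ 1.73 Bohr magnetons.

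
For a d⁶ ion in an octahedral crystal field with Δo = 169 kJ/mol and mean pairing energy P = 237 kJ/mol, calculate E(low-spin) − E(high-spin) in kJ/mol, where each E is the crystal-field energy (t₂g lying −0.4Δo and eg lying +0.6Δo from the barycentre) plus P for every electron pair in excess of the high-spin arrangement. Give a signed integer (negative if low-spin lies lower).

High-spin d⁶ fills as t₂g⁴ eg² with CFSE 4(−0.4) + 2(+0.6) = -0.4Δo = -68 kJ/mol.
Low-spin t₂g⁶ eg⁰ gives -2.4Δo = -406 kJ/mol, but forming 2 extra pairs costs 2P = 474 kJ/mol, so E(LS) = -406 + 474 = 68 kJ/mol.
Thus E(LS) − E(HS) = 136 kJ/mol.

136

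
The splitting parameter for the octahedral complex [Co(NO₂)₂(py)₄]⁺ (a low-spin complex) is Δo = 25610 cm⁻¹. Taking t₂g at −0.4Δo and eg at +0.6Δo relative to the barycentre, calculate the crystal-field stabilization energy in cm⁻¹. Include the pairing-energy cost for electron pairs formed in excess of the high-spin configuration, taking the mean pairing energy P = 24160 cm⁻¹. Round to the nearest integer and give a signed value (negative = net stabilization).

Ligand charges: 2×(-1) from NO₂⁻ and 4×(+0) from py sum to -2; with overall charge +1, Co is +3.
Co³⁺: group 9, so d-count = 9 − 3 = 6.
Configuration: t₂g⁶ eg⁰.
CFSE(orbital) = 6×(-0.4Δo) + 0×(0.6Δo) = -2.4Δo; with Δo = 25610 cm⁻¹ that is -61464 cm⁻¹.
High-spin d⁶ would be t₂g⁴ eg² with 1 pair; low-spin has 3, so 2 excess pairs cost +2P = +48320 cm⁻¹.
Net CFSE = -61464 + 48320 = -13144 cm⁻¹.

-13144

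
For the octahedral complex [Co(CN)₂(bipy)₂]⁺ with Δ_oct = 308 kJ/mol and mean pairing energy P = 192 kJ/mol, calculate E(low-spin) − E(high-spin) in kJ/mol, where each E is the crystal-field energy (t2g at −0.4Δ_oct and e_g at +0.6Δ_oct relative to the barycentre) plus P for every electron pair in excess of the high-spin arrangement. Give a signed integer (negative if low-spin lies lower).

-232

Ligand charges: 2×(-1) from CN⁻ and 2×(+0) from bipy sum to -2; with overall charge +1, Co is +3.
Co sits in group 9; removing 3 electrons leaves Co³⁺ with 9 − 3 = 6 d electrons.
High-spin d⁶ fills as t2g^4 e_g^2 with CFSE 4(−0.4) + 2(+0.6) = -0.4Δ_oct = -123 kJ/mol.
For low-spin the configuration is t2g^6 e_g^0: orbital energy -2.4 × 308 = -739 kJ/mol, and 2 additional pairs relative to high-spin add 384 kJ/mol, giving -355 kJ/mol.
The difference is -355 − (-123) = -232 kJ/mol, so low-spin lies lower.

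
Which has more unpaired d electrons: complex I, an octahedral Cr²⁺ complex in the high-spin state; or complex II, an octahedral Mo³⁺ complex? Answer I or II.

I: Group 6 minus oxidation state +2 gives a d⁴ configuration for Cr²⁺; t₂g³ eg¹ → 4 unpaired.
II: Mo³⁺: group 6, so d-count = 6 − 3 = 3; t2g^3 e_g^0 → 3 unpaired.
So I has more unpaired electrons.

I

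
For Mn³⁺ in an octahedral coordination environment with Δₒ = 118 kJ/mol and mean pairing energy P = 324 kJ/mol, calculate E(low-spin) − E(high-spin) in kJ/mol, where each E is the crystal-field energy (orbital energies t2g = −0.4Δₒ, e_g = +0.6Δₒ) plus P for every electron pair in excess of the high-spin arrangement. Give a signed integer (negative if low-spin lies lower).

Group 7 minus oxidation state +3 gives a d⁴ configuration for Mn³⁺.
In the high-spin limit (t2g^3 e_g^1) the orbital term is -0.6Δₒ = -71 kJ/mol, with no excess pairing.
For low-spin the configuration is t2g^4 e_g^0: orbital energy -1.6 × 118 = -189 kJ/mol, and 1 additional pair relative to high-spin adds 324 kJ/mol, giving 135 kJ/mol.
The difference is 135 − (-71) = 206 kJ/mol, so high-spin lies lower.

206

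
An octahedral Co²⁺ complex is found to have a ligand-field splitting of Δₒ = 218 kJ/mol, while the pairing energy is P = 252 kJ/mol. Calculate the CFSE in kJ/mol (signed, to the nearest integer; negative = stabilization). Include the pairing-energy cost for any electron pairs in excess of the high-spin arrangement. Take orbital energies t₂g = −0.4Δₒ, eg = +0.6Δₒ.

Group 9 minus oxidation state +2 gives a d⁷ configuration for Co²⁺.
Δₒ < P, so pairing is avoided: the ground state is high-spin.
Configuration: t₂g⁵ eg².
Orbital CFSE = -0.8Δₒ = -0.8 × 218 = -174 kJ/mol.
High-spin has no excess pairs, so no pairing correction applies.

-174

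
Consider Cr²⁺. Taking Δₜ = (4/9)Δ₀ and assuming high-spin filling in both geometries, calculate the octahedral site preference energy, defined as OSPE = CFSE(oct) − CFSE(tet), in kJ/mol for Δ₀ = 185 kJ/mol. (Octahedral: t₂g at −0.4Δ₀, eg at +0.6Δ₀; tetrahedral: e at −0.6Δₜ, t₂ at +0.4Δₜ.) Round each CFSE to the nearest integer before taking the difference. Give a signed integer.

Cr²⁺: group 6, so d-count = 6 − 2 = 4.
In an octahedral site d⁴ (HS) is t₂g³ eg¹, giving CFSE(oct) = -0.6Δ₀ = -111 kJ/mol.
Tetrahedral: e² t₂², CFSE = 2(−0.6) + 2(+0.4) = -0.4Δₜ = -0.4 × (4/9) × 185 = -33 kJ/mol.
Subtracting, OSPE = -111 − (-33) = -78 kJ/mol.

-78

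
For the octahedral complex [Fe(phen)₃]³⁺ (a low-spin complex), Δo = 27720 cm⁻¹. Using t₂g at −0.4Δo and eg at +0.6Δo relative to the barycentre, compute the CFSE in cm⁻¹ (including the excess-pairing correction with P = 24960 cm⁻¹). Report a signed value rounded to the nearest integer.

phen is neutral, so the +3 overall charge sits on Fe: oxidation state +3.
Fe³⁺: group 8, so d-count = 8 − 3 = 5.
The d⁵ electrons fill as t₂g⁵ eg⁰.
CFSE(orbital) = 5×(-0.4Δo) + 0×(0.6Δo) = -2.0Δo; with Δo = 27720 cm⁻¹ that is -55440 cm⁻¹.
High-spin d⁵ would be t₂g³ eg² with 0 pairs; low-spin has 2, so 2 excess pairs cost +2P = +49920 cm⁻¹.
Overall CFSE = -55440 + 49920 = -5520 cm⁻¹.

-5520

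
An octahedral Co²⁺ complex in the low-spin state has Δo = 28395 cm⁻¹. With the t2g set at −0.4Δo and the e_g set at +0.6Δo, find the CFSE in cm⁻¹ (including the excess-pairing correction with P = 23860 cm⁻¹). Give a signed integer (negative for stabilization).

-27251

Co sits in group 9; removing 2 electrons leaves Co²⁺ with 9 − 2 = 7 d electrons.
Electron filling gives t2g^6 e_g^1.
CFSE(orbital) = 6×(-0.4Δo) + 1×(0.6Δo) = -1.8Δo; with Δo = 28395 cm⁻¹ that is -51111 cm⁻¹.
High-spin d⁷ would be t2g^5 e_g^2 with 2 pairs; low-spin has 3, so 1 excess pair costs +1P = +23860 cm⁻¹.
Combining: -51111 + 23860 = -27251 cm⁻¹.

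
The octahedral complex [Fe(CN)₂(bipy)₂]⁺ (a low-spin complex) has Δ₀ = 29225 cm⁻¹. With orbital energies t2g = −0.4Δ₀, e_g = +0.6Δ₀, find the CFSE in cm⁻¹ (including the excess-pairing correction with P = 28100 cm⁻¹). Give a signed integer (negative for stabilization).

Ligand charges: 2×(-1) from CN⁻ and 2×(+0) from bipy sum to -2; with overall charge +1, Fe is +3.
Fe³⁺: group 8, so d-count = 8 − 3 = 5.
Configuration: t2g^5 e_g^0.
The orbital stabilization is -2.0Δ₀ = -2.0 × 29225 = -58450 cm⁻¹.
Relative to high-spin t2g^3 e_g^2 (0 paired), the low-spin configuration has 2 additional pairs, contributing +2 × 28100 = +56200 cm⁻¹.
Net CFSE = -58450 + 56200 = -2250 cm⁻¹.

-2250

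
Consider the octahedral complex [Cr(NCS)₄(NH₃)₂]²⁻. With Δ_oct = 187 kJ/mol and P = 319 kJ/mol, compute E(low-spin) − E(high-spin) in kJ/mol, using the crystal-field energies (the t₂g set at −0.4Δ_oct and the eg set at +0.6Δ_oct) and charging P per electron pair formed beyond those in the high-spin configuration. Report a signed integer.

132

Ligand charges: 4×(-1) from NCS⁻ and 2×(+0) from NH₃ sum to -4; with overall charge -2, Cr is +2.
Cr is in group 6, so Cr²⁺ is d⁴ (6 − 2 = 4).
High-spin: t₂g³ eg¹, CFSE = -0.6Δ_oct = -112 kJ/mol.
Low-spin: t₂g⁴ eg⁰, orbital CFSE = -1.6Δ_oct = -299 kJ/mol; plus 1 excess pair × P = +319 kJ/mol; total 20 kJ/mol.
E(LS) − E(HS) = 20 − (-112) = 132 kJ/mol.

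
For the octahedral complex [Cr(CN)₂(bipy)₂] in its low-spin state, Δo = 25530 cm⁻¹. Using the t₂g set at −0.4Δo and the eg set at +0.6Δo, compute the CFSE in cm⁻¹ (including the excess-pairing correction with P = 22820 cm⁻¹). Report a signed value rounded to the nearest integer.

Ligand charges: 2×(-1) from CN⁻ and 2×(+0) from bipy sum to -2; with overall charge +0, Cr is +2.
Cr²⁺: group 6, so d-count = 6 − 2 = 4.
Configuration: t₂g⁴ eg⁰.
CFSE(orbital) = 4×(-0.4Δo) + 0×(0.6Δo) = -1.6Δo; with Δo = 25530 cm⁻¹ that is -40848 cm⁻¹.
High-spin d⁴ would be t₂g³ eg¹ with 0 pairs; low-spin has 1, so 1 excess pair costs +1P = +22820 cm⁻¹.
Overall CFSE = -40848 + 22820 = -18028 cm⁻¹.

-18028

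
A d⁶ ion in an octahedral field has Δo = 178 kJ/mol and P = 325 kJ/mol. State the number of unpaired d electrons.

Since Δo = 178 kJ/mol < P = 325 kJ/mol, the complex adopts the high-spin configuration.
Configuration: t₂g⁴ eg².
Unpaired electrons: 4.

4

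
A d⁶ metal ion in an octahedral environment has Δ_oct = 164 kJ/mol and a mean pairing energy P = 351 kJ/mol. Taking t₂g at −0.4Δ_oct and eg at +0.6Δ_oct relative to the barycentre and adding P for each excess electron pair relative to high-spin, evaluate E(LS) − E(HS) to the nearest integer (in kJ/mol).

374

In the high-spin limit (t₂g⁴ eg²) the orbital term is -0.4Δ_oct = -66 kJ/mol, with no excess pairing.
Low-spin t₂g⁶ eg⁰ gives -2.4Δ_oct = -394 kJ/mol, but forming 2 extra pairs costs 2P = 702 kJ/mol, so E(LS) = -394 + 702 = 308 kJ/mol.
E(LS) − E(HS) = 308 − (-66) = 374 kJ/mol.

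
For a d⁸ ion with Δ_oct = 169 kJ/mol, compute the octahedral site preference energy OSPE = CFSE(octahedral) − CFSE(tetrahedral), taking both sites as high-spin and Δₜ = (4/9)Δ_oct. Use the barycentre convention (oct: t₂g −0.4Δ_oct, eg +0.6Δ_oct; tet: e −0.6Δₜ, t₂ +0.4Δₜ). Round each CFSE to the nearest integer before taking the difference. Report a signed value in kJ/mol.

-143

Octahedral (high-spin): t₂g⁶ eg², CFSE = 6(−0.4) + 2(+0.6) = -1.2Δ_oct = -1.2 × 169 = -203 kJ/mol.
Tetrahedral e⁴ t₂⁴ gives -0.8Δₜ = -0.8 × (4/9) × 169 = -60 kJ/mol.
Subtracting, OSPE = -203 − (-60) = -143 kJ/mol.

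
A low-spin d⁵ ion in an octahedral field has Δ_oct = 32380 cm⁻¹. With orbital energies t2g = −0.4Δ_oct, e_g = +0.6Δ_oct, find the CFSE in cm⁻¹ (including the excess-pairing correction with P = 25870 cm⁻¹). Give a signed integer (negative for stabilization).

Electron filling gives t2g^5 e_g^0.
Orbital CFSE = 5(-0.4) + 0(0.6) = -2.0Δ_oct = -2.0 × 32380 = -64760 cm⁻¹.
Pairing penalty: 2 pairs vs 0 in the high-spin reference → 2 extra × P = 51740 cm⁻¹.
Net CFSE = -64760 + 51740 = -13020 cm⁻¹.

-13020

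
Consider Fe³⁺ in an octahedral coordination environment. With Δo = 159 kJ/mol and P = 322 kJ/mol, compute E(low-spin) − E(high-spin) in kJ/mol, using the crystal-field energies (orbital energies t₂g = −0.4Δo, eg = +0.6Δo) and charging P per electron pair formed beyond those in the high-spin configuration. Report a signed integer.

Fe³⁺: group 8, so d-count = 8 − 3 = 5.
High-spin d⁵ fills as t₂g³ eg² with CFSE 3(−0.4) + 2(+0.6) = 0.0Δo = 0 kJ/mol.
Low-spin: t₂g⁵ eg⁰, orbital CFSE = -2.0Δo = -318 kJ/mol; plus 2 excess pairs × P = +644 kJ/mol; total 326 kJ/mol.
E(LS) − E(HS) = 326 − (0) = 326 kJ/mol.

326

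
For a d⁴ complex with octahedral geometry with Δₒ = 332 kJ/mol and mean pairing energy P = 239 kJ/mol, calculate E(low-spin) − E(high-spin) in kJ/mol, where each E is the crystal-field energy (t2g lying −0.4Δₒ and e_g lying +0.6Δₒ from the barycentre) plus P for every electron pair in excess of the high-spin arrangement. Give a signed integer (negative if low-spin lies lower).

In the high-spin limit (t2g^3 e_g^1) the orbital term is -0.6Δₒ = -199 kJ/mol, with no excess pairing.
Low-spin: t2g^4 e_g^0, orbital CFSE = -1.6Δₒ = -531 kJ/mol; plus 1 excess pair × P = +239 kJ/mol; total -292 kJ/mol.
E(LS) − E(HS) = -292 − (-199) = -93 kJ/mol.

-93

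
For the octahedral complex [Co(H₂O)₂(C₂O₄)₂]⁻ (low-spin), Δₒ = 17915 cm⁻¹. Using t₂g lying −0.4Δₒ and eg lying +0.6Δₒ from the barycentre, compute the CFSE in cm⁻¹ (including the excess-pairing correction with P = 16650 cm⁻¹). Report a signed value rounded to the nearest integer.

-9696

Ligand charges: 2×(+0) from H₂O and 2×(-2) from C₂O₄²⁻ sum to -4; with overall charge -1, Co is +3.
Co³⁺: group 9, so d-count = 9 − 3 = 6.
Electron filling gives t₂g⁶ eg⁰.
Orbital CFSE = 6(-0.4) + 0(0.6) = -2.4Δₒ = -2.4 × 17915 = -42996 cm⁻¹.
High-spin d⁶ would be t₂g⁴ eg² with 1 pair; low-spin has 3, so 2 excess pairs cost +2P = +33300 cm⁻¹.
Combining: -42996 + 33300 = -9696 cm⁻¹.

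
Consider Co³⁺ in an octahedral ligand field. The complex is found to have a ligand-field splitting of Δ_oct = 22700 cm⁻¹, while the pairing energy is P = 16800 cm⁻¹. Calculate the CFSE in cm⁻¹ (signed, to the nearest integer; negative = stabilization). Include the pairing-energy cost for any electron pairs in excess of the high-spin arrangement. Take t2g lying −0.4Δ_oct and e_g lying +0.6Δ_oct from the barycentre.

-20880

Co sits in group 9; removing 3 electrons leaves Co³⁺ with 9 − 3 = 6 d electrons.
Δ_oct > P, so pairing is preferred: the ground state is low-spin.
Filling d⁶ accordingly: t2g^6 e_g^0.
Orbital CFSE = -2.4Δ_oct = -2.4 × 22700 = -54480 cm⁻¹.
Excess pairs vs high-spin: 3 − 1 = 2; pairing cost = +33600 cm⁻¹.
Net CFSE = -54480 + 33600 = -20880 cm⁻¹.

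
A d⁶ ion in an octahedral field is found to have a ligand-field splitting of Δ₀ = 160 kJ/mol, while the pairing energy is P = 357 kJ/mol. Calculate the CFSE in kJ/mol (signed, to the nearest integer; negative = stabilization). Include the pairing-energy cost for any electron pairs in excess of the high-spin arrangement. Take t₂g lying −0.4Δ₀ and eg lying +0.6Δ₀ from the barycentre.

-64

With Δ₀ < P the complex is high-spin.
Filling d⁶ accordingly: t₂g⁴ eg².
Orbital CFSE = -0.4Δ₀ = -0.4 × 160 = -64 kJ/mol.
High-spin has no excess pairs, so no pairing correction applies.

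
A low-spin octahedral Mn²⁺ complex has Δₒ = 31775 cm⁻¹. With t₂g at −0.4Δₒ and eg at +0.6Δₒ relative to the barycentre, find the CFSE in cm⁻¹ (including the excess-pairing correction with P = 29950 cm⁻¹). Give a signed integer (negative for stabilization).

-3650

Group 7 minus oxidation state +2 gives a d⁵ configuration for Mn²⁺.
Electron filling gives t₂g⁵ eg⁰.
Orbital CFSE = 5(-0.4) + 0(0.6) = -2.0Δₒ = -2.0 × 31775 = -63550 cm⁻¹.
High-spin d⁵ would be t₂g³ eg² with 0 pairs; low-spin has 2, so 2 excess pairs cost +2P = +59900 cm⁻¹.
Overall CFSE = -63550 + 59900 = -3650 cm⁻¹.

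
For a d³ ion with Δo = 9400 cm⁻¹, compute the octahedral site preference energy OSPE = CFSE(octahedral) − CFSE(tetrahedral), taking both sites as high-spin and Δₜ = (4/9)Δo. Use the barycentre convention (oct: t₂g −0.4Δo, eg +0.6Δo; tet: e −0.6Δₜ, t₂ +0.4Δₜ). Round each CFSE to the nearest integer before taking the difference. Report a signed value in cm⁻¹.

Octahedral high-spin t₂g³ eg⁰: CFSE = -1.2 × 9400 = -11280 cm⁻¹.
In a tetrahedral site the filling is e² t₂¹: CFSE(tet) = -0.8Δₜ = -0.8 × (4/9)(9400) = -3342 cm⁻¹.
OSPE = -11280 − (-3342) = -7938 cm⁻¹.

-7938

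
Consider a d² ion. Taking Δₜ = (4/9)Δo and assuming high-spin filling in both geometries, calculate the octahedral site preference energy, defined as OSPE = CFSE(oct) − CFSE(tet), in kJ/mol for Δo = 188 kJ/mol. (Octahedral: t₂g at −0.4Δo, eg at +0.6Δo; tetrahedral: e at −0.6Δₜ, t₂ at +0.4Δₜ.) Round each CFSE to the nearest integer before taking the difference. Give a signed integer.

In an octahedral site d² (HS) is t2g^2 e_g^0, giving CFSE(oct) = -0.8Δo = -150 kJ/mol.
Tetrahedral e^2 t2^0 gives -1.2Δₜ = -1.2 × (4/9) × 188 = -100 kJ/mol.
OSPE = CFSE(oct) − CFSE(tet) = -150 − (-100) = -50 kJ/mol.

-50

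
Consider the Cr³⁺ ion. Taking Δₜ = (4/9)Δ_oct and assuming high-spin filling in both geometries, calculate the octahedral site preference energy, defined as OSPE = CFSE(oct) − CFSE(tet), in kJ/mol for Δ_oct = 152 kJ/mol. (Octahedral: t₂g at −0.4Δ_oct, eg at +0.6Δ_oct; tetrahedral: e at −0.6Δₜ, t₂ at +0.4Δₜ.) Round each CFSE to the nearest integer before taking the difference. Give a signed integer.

Cr³⁺: group 6, so d-count = 6 − 3 = 3.
Octahedral (high-spin): t₂g³ eg⁰, CFSE = 3(−0.4) + 0(+0.6) = -1.2Δ_oct = -1.2 × 152 = -182 kJ/mol.
Tetrahedral e² t₂¹ gives -0.8Δₜ = -0.8 × (4/9) × 152 = -54 kJ/mol.
OSPE = -182 − (-54) = -128 kJ/mol.

-128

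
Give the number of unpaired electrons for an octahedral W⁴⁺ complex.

W⁴⁺: group 6, so d-count = 6 − 4 = 2.
Configuration: t₂g² eg⁰, giving 2 unpaired electrons.

2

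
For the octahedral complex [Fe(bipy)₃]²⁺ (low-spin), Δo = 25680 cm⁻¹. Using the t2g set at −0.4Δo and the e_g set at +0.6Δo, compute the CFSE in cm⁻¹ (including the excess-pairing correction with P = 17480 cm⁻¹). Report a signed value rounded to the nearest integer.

bipy is neutral, so the +2 overall charge sits on Fe: oxidation state +2.
Fe²⁺: group 8, so d-count = 8 − 2 = 6.
Electron filling gives t2g^6 e_g^0.
CFSE(orbital) = 6×(-0.4Δo) + 0×(0.6Δo) = -2.4Δo; with Δo = 25680 cm⁻¹ that is -61632 cm⁻¹.
Pairing penalty: 3 pairs vs 1 in the high-spin reference → 2 extra × P = 34960 cm⁻¹.
Net CFSE = -61632 + 34960 = -26672 cm⁻¹.

-26672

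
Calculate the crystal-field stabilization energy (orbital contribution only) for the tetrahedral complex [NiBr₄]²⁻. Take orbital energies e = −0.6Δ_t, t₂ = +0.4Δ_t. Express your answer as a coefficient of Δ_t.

Each Br⁻ contributes -1; 4 × (-1) = -4. With overall charge -2, Ni is in the +2 oxidation state.
Ni is in group 10, so Ni²⁺ is d⁸ (10 − 2 = 8).
Tetrahedral fields are weak (Δₜ ≈ 4/9 Δₒ), so electrons fill high-spin.
Configuration: e⁴ t₂⁴.
CFSE = 4(-0.6Δ_t) + 4(0.4Δ_t) = -2.4Δ_t + 1.6Δ_t = -0.8Δ_t.

-0.8 Δ_t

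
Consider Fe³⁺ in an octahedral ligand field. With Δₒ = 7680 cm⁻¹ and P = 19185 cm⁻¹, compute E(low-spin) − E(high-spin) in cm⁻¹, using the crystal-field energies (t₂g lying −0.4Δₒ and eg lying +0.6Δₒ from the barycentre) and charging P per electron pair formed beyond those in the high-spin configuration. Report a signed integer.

23010

Group 8 minus oxidation state +3 gives a d⁵ configuration for Fe³⁺.
High-spin: t₂g³ eg², CFSE = 0.0Δₒ = 0 cm⁻¹.
Low-spin t₂g⁵ eg⁰ gives -2.0Δₒ = -15360 cm⁻¹, but forming 2 extra pairs costs 2P = 38370 cm⁻¹, so E(LS) = -15360 + 38370 = 23010 cm⁻¹.
The difference is 23010 − (0) = 23010 cm⁻¹, so high-spin lies lower.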